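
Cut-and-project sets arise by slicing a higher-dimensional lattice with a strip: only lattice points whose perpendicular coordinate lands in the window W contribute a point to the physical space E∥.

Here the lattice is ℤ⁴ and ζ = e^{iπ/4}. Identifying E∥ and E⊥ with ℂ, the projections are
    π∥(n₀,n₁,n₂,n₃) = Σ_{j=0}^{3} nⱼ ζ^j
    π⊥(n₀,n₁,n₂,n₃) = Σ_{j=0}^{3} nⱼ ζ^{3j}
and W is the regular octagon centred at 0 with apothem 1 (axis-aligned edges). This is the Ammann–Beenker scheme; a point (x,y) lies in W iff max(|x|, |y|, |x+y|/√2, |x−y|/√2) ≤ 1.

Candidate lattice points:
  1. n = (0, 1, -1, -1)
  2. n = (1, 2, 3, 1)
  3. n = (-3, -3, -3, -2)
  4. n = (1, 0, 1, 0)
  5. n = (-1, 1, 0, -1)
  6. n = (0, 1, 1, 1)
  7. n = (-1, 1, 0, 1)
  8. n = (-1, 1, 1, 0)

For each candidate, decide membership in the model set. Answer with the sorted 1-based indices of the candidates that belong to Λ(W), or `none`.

With ζ = e^{iπ/4} the internal vectors are ζ^0,ζ^3,ζ^6,ζ^9.
#1 (0, 1, -1, -1): internal (-1.414214, 1.000000); octagon support 1.707107 vs apothem 1 → ∉ W
#2 (1, 2, 3, 1): internal (0.292893, -0.878680); octagon support 0.878680 vs apothem 1 → ∈ W
#3 (-3, -3, -3, -2): internal (-2.292893, -0.535534); octagon support 2.292893 vs apothem 1 → ∉ W
#4 (1, 0, 1, 0): internal (1.000000, -1.000000); octagon support 1.414214 vs apothem 1 → ∉ W
#5 (-1, 1, 0, -1): internal (-2.414214, 0.000000); octagon support 2.414214 vs apothem 1 → ∉ W
#6 (0, 1, 1, 1): internal (0.000000, 0.414214); octagon support 0.414214 vs apothem 1 → ∈ W
#7 (-1, 1, 0, 1): internal (-1.000000, 1.414214); octagon support 1.707107 vs apothem 1 → ∉ W
#8 (-1, 1, 1, 0): internal (-1.707107, -0.292893); octagon support 1.707107 vs apothem 1 → ∉ W

2, 6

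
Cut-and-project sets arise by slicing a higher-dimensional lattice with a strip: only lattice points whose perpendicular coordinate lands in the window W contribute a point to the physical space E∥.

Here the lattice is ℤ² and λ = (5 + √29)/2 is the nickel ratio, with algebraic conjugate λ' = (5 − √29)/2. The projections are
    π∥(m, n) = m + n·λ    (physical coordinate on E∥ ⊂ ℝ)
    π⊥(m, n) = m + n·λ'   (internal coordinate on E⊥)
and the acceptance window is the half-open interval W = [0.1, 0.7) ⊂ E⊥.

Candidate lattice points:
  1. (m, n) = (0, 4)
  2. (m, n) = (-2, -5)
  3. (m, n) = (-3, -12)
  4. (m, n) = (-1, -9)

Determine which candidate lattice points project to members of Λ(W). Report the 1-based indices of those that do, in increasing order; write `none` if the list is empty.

none

Compute λ' = (5−√29)/2 = -0.1926, so π⊥(m,n) = m -0.1926·n.
[1] lift (0,4): star map gives -0.7703; window check 0.1 ≤ -0.7703 < 0.7 is false → out
[2] lift (-2,-5): star map gives -1.0371; window check 0.1 ≤ -1.0371 < 0.7 is false → out
[3] lift (-3,-12): star map gives -0.6890; window check 0.1 ≤ -0.6890 < 0.7 is false → out
[4] lift (-1,-9): star map gives 0.7332; window check 0.1 ≤ 0.7332 < 0.7 is false → out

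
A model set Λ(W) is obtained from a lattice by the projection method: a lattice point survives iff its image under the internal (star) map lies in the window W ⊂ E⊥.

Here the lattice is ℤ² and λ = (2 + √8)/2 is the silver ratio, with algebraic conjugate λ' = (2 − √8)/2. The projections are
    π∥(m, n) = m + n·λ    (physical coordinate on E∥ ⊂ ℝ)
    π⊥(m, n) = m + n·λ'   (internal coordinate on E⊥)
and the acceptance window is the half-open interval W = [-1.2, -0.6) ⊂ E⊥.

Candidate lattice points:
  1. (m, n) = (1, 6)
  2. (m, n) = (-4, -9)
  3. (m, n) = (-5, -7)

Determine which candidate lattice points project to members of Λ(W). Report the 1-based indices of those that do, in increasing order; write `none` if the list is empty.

none

Compute λ' = (2−√8)/2 = -0.4142, so π⊥(m,n) = m -0.4142·n.
[1] lift (1,6): star map gives -1.4853; window check -1.2 ≤ -1.4853 < -0.6 is false → out
[2] lift (-4,-9): star map gives -0.2721; window check -1.2 ≤ -0.2721 < -0.6 is false → out
[3] lift (-5,-7): star map gives -2.1005; window check -1.2 ≤ -2.1005 < -0.6 is false → out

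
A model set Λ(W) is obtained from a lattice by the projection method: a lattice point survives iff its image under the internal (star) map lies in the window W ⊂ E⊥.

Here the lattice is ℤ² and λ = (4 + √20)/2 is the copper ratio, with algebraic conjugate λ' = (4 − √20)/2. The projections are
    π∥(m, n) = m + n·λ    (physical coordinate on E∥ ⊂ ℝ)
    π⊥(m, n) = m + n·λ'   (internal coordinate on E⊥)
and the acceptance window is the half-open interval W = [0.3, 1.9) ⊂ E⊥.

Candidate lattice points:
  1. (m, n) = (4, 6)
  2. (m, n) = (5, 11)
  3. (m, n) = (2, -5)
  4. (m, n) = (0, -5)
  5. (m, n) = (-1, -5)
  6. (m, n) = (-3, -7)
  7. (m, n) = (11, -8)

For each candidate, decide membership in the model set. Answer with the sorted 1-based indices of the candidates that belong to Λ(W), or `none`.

4

Compute λ' = (4−√20)/2 = -0.2361, so π⊥(m,n) = m -0.2361·n.
candidate 1: (m,n)=(4,6) → π∥ = 4+6·λ ≈ 29.4164, π⊥ = 4+6·λ' ≈ 2.5836 ∉ [0.3, 1.9) ⇒ out
candidate 2: (m,n)=(5,11) → π∥ = 5+11·λ ≈ 51.5967, π⊥ = 5+11·λ' ≈ 2.4033 ∉ [0.3, 1.9) ⇒ out
candidate 3: (m,n)=(2,-5) → π∥ = 2-5·λ ≈ -19.1803, π⊥ = 2-5·λ' ≈ 3.1803 ∉ [0.3, 1.9) ⇒ out
candidate 4: (m,n)=(0,-5) → π∥ = 0-5·λ ≈ -21.1803, π⊥ = 0-5·λ' ≈ 1.1803 ∈ [0.3, 1.9) ⇒ IN Λ
candidate 5: (m,n)=(-1,-5) → π∥ = -1-5·λ ≈ -22.1803, π⊥ = -1-5·λ' ≈ 0.1803 ∉ [0.3, 1.9) ⇒ out
candidate 6: (m,n)=(-3,-7) → π∥ = -3-7·λ ≈ -32.6525, π⊥ = -3-7·λ' ≈ -1.3475 ∉ [0.3, 1.9) ⇒ out
candidate 7: (m,n)=(11,-8) → π∥ = 11-8·λ ≈ -22.8885, π⊥ = 11-8·λ' ≈ 12.8885 ∉ [0.3, 1.9) ⇒ out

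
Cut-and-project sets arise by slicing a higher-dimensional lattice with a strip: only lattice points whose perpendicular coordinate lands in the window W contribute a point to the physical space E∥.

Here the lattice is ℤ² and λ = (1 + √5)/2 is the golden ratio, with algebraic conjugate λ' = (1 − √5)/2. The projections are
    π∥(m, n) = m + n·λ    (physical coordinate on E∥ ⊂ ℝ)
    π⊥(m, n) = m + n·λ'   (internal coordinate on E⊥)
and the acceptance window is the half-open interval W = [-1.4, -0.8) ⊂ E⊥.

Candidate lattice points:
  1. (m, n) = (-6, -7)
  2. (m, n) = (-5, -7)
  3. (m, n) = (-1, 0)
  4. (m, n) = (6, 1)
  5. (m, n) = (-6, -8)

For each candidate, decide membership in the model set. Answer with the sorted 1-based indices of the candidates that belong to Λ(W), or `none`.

3, 5

Numerically λ ≈ 1.61803 and λ' = −1/λ ≈ -0.61803.
#1 (-6,-7): internal coord -6 + (-7)·λ' = -1.67376; -1.67376 ∉ [-1.4, -0.8) → out
#2 (-5,-7): internal coord -5 + (-7)·λ' = -0.67376; -0.67376 ∉ [-1.4, -0.8) → out
#3 (-1,0): internal coord -1 + (0)·λ' = -1.00000; -1.00000 ∈ [-1.4, -0.8) → IN Λ
#4 (6,1): internal coord 6 + (1)·λ' = +5.38197; +5.38197 ∉ [-1.4, -0.8) → out
#5 (-6,-8): internal coord -6 + (-8)·λ' = -1.05573; -1.05573 ∈ [-1.4, -0.8) → IN Λ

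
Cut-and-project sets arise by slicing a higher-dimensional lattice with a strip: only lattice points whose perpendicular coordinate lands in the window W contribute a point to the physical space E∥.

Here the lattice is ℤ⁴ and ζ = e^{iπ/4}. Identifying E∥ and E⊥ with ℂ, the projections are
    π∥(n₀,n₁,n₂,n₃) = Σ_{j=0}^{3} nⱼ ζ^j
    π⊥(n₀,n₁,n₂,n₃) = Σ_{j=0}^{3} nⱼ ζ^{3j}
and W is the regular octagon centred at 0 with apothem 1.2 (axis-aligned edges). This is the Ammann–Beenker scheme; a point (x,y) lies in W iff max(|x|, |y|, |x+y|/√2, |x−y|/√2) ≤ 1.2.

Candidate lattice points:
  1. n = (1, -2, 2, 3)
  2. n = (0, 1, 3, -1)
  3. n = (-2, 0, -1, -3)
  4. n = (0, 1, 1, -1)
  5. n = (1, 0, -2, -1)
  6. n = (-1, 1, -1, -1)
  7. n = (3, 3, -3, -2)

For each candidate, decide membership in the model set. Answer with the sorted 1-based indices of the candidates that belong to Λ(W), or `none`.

Internal map: ζ^{3j} for j=0..3 gives (1,0), (−√2/2,√2/2), (0,−1), (√2/2,√2/2).
candidate 1: n = (1, -2, 2, 3) → π⊥ ≈ (+4.5355, -1.2929); max(|x|,|y|,|x±y|/√2) = 4.5355 > 1.2 ⇒ ∉ W
candidate 2: n = (0, 1, 3, -1) → π⊥ ≈ (-1.4142, -3.0000); max(|x|,|y|,|x±y|/√2) = 3.1213 > 1.2 ⇒ ∉ W
candidate 3: n = (-2, 0, -1, -3) → π⊥ ≈ (-4.1213, -1.1213); max(|x|,|y|,|x±y|/√2) = 4.1213 > 1.2 ⇒ ∉ W
candidate 4: n = (0, 1, 1, -1) → π⊥ ≈ (-1.4142, -1.0000); max(|x|,|y|,|x±y|/√2) = 1.7071 > 1.2 ⇒ ∉ W
candidate 5: n = (1, 0, -2, -1) → π⊥ ≈ (+0.2929, +1.2929); max(|x|,|y|,|x±y|/√2) = 1.2929 > 1.2 ⇒ ∉ W
candidate 6: n = (-1, 1, -1, -1) → π⊥ ≈ (-2.4142, +1.0000); max(|x|,|y|,|x±y|/√2) = 2.4142 > 1.2 ⇒ ∉ W
candidate 7: n = (3, 3, -3, -2) → π⊥ ≈ (-0.5355, +3.7071); max(|x|,|y|,|x±y|/√2) = 3.7071 > 1.2 ⇒ ∉ W

none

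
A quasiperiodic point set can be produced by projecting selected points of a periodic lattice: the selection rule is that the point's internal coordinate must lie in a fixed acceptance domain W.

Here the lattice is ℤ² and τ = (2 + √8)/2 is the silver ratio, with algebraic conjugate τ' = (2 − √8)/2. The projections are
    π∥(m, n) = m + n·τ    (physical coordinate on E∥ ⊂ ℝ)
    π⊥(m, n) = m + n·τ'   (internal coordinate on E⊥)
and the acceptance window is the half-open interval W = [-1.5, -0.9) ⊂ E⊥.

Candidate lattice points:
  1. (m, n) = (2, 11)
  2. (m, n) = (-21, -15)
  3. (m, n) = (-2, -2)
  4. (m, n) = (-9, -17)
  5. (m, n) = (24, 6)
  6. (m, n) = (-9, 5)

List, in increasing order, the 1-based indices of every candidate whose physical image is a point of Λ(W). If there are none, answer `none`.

Compute τ' = (2−√8)/2 = -0.41421, so π⊥(m,n) = m -0.41421·n.
#1 (2,11): internal coord 2 + (11)·τ' = -2.55635; -2.55635 ∉ [-1.5, -0.9) → out
#2 (-21,-15): internal coord -21 + (-15)·τ' = -14.78680; -14.78680 ∉ [-1.5, -0.9) → out
#3 (-2,-2): internal coord -2 + (-2)·τ' = -1.17157; -1.17157 ∈ [-1.5, -0.9) → IN Λ
#4 (-9,-17): internal coord -9 + (-17)·τ' = -1.95837; -1.95837 ∉ [-1.5, -0.9) → out
#5 (24,6): internal coord 24 + (6)·τ' = +21.51472; +21.51472 ∉ [-1.5, -0.9) → out
#6 (-9,5): internal coord -9 + (5)·τ' = -11.07107; -11.07107 ∉ [-1.5, -0.9) → out

3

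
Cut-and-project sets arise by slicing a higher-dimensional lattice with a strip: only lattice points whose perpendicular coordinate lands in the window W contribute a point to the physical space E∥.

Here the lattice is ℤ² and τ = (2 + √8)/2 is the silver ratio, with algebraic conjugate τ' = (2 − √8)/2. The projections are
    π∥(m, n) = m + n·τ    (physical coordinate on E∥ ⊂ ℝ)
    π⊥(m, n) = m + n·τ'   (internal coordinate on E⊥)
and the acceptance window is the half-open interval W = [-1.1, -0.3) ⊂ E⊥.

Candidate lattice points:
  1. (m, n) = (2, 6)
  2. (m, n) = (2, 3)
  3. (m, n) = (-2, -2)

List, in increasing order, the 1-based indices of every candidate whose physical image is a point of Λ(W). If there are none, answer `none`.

1

Compute τ' = (2−√8)/2 = -0.4142, so π⊥(m,n) = m -0.4142·n.
candidate 1: (m,n)=(2,6) → π∥ = 2+6·τ ≈ 16.4853, π⊥ = 2+6·τ' ≈ -0.4853 ∈ [-1.1, -0.3) ⇒ IN Λ
candidate 2: (m,n)=(2,3) → π∥ = 2+3·τ ≈ 9.2426, π⊥ = 2+3·τ' ≈ 0.7574 ∉ [-1.1, -0.3) ⇒ out
candidate 3: (m,n)=(-2,-2) → π∥ = -2-2·τ ≈ -6.8284, π⊥ = -2-2·τ' ≈ -1.1716 ∉ [-1.1, -0.3) ⇒ out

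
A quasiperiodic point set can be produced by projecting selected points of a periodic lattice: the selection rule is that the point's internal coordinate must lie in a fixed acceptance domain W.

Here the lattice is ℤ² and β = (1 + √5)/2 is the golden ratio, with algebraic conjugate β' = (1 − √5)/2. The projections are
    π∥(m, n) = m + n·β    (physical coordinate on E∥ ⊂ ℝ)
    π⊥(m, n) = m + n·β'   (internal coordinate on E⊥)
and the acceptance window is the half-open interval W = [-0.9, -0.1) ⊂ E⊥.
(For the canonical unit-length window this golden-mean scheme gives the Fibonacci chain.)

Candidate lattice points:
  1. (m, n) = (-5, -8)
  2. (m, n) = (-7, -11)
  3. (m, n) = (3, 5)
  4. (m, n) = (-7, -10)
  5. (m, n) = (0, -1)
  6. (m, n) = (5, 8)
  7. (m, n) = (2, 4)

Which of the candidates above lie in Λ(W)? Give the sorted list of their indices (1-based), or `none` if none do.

2, 4, 7

Compute β' = (1−√5)/2 = -0.6180, so π⊥(m,n) = m -0.6180·n.
candidate 1: (m,n)=(-5,-8) → π∥ = -5-8·β ≈ -17.9443, π⊥ = -5-8·β' ≈ -0.0557 ∉ [-0.9, -0.1) ⇒ out
candidate 2: (m,n)=(-7,-11) → π∥ = -7-11·β ≈ -24.7984, π⊥ = -7-11·β' ≈ -0.2016 ∈ [-0.9, -0.1) ⇒ IN Λ
candidate 3: (m,n)=(3,5) → π∥ = 3+5·β ≈ 11.0902, π⊥ = 3+5·β' ≈ -0.0902 ∉ [-0.9, -0.1) ⇒ out
candidate 4: (m,n)=(-7,-10) → π∥ = -7-10·β ≈ -23.1803, π⊥ = -7-10·β' ≈ -0.8197 ∈ [-0.9, -0.1) ⇒ IN Λ
candidate 5: (m,n)=(0,-1) → π∥ = 0-1·β ≈ -1.6180, π⊥ = 0-1·β' ≈ 0.6180 ∉ [-0.9, -0.1) ⇒ out
candidate 6: (m,n)=(5,8) → π∥ = 5+8·β ≈ 17.9443, π⊥ = 5+8·β' ≈ 0.0557 ∉ [-0.9, -0.1) ⇒ out
candidate 7: (m,n)=(2,4) → π∥ = 2+4·β ≈ 8.4721, π⊥ = 2+4·β' ≈ -0.4721 ∈ [-0.9, -0.1) ⇒ IN Λ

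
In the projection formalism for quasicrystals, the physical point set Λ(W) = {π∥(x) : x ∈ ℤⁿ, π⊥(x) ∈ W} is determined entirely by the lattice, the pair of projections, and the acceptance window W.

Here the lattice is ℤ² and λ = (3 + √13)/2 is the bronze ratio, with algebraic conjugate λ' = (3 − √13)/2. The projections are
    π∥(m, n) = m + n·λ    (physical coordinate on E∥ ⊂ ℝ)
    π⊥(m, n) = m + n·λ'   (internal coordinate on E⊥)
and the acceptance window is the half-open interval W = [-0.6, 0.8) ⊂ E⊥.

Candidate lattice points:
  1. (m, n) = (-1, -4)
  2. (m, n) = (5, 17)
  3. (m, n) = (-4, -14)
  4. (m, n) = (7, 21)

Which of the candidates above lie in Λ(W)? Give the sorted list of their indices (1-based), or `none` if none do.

λ' = (3−√13)/2 ≈ -0.302776.
#1 (-1,-4): internal coord -1 + (-4)·λ' = +0.211103; +0.211103 ∈ [-0.6, 0.8) → IN Λ
#2 (5,17): internal coord 5 + (17)·λ' = -0.147186; -0.147186 ∈ [-0.6, 0.8) → IN Λ
#3 (-4,-14): internal coord -4 + (-14)·λ' = +0.238859; +0.238859 ∈ [-0.6, 0.8) → IN Λ
#4 (7,21): internal coord 7 + (21)·λ' = +0.641712; +0.641712 ∈ [-0.6, 0.8) → IN Λ

1, 2, 3, 4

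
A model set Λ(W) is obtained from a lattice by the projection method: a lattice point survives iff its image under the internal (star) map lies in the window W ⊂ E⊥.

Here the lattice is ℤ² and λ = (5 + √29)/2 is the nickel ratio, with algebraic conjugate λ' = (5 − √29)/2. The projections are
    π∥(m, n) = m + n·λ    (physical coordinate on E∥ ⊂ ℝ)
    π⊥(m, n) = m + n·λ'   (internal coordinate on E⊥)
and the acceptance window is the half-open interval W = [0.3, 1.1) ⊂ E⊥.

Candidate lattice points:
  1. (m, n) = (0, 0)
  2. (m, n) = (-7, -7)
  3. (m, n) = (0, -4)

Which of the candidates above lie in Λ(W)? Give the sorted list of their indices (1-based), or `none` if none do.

Numerically λ ≈ 5.19258 and λ' = −1/λ ≈ -0.19258.
[1] lift (0,0): star map gives 0.00000; window check 0.3 ≤ 0.00000 < 1.1 is false → out
[2] lift (-7,-7): star map gives -5.65192; window check 0.3 ≤ -5.65192 < 1.1 is false → out
[3] lift (0,-4): star map gives 0.77033; window check 0.3 ≤ 0.77033 < 1.1 is true → IN Λ

3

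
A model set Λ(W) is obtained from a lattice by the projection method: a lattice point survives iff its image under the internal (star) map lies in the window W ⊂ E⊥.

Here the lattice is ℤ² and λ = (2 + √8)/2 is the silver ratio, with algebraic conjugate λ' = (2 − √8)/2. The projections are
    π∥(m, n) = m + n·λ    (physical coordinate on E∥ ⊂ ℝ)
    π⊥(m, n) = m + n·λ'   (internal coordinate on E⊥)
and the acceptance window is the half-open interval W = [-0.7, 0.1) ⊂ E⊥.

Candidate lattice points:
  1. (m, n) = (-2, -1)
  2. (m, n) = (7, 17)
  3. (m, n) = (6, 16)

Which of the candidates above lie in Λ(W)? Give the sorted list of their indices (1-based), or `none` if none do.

2, 3

λ' = (2−√8)/2 ≈ -0.4142.
candidate 1: (m,n)=(-2,-1) → π∥ = -2-1·λ ≈ -4.4142, π⊥ = -2-1·λ' ≈ -1.5858 ∉ [-0.7, 0.1) ⇒ out
candidate 2: (m,n)=(7,17) → π∥ = 7+17·λ ≈ 48.0416, π⊥ = 7+17·λ' ≈ -0.0416 ∈ [-0.7, 0.1) ⇒ IN Λ
candidate 3: (m,n)=(6,16) → π∥ = 6+16·λ ≈ 44.6274, π⊥ = 6+16·λ' ≈ -0.6274 ∈ [-0.7, 0.1) ⇒ IN Λ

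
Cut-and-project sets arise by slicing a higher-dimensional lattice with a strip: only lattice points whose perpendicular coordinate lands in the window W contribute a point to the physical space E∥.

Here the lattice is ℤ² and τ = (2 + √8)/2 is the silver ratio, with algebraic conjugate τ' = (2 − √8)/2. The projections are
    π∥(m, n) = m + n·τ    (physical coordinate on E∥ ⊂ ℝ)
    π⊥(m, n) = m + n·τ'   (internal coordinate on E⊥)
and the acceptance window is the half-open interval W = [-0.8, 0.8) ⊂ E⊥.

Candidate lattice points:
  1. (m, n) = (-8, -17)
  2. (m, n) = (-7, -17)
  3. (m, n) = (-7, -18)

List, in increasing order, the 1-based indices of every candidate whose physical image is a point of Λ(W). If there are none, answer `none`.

2, 3

τ' = (2−√8)/2 ≈ -0.414214.
candidate 1: (m,n)=(-8,-17) → π∥ = -8-17·τ ≈ -49.041631, π⊥ = -8-17·τ' ≈ -0.958369 ∉ [-0.8, 0.8) ⇒ out
candidate 2: (m,n)=(-7,-17) → π∥ = -7-17·τ ≈ -48.041631, π⊥ = -7-17·τ' ≈ 0.041631 ∈ [-0.8, 0.8) ⇒ IN Λ
candidate 3: (m,n)=(-7,-18) → π∥ = -7-18·τ ≈ -50.455844, π⊥ = -7-18·τ' ≈ 0.455844 ∈ [-0.8, 0.8) ⇒ IN Λ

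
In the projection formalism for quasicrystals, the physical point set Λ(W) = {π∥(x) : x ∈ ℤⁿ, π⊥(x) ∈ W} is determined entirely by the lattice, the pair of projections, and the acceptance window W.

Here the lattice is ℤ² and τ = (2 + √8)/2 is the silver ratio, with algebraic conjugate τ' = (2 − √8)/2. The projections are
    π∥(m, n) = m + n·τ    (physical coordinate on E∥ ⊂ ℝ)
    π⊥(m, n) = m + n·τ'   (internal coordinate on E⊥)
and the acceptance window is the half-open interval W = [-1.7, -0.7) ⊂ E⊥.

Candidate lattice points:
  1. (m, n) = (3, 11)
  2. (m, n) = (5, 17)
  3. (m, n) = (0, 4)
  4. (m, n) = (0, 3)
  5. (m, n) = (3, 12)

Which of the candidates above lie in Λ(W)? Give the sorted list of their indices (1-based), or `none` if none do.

1, 3, 4

Numerically τ ≈ 2.414214 and τ' = −1/τ ≈ -0.414214.
candidate 1: (m,n)=(3,11) → π∥ = 3+11·τ ≈ 29.556349, π⊥ = 3+11·τ' ≈ -1.556349 ∈ [-1.7, -0.7) ⇒ IN Λ
candidate 2: (m,n)=(5,17) → π∥ = 5+17·τ ≈ 46.041631, π⊥ = 5+17·τ' ≈ -2.041631 ∉ [-1.7, -0.7) ⇒ out
candidate 3: (m,n)=(0,4) → π∥ = 0+4·τ ≈ 9.656854, π⊥ = 0+4·τ' ≈ -1.656854 ∈ [-1.7, -0.7) ⇒ IN Λ
candidate 4: (m,n)=(0,3) → π∥ = 0+3·τ ≈ 7.242641, π⊥ = 0+3·τ' ≈ -1.242641 ∈ [-1.7, -0.7) ⇒ IN Λ
candidate 5: (m,n)=(3,12) → π∥ = 3+12·τ ≈ 31.970563, π⊥ = 3+12·τ' ≈ -1.970563 ∉ [-1.7, -0.7) ⇒ out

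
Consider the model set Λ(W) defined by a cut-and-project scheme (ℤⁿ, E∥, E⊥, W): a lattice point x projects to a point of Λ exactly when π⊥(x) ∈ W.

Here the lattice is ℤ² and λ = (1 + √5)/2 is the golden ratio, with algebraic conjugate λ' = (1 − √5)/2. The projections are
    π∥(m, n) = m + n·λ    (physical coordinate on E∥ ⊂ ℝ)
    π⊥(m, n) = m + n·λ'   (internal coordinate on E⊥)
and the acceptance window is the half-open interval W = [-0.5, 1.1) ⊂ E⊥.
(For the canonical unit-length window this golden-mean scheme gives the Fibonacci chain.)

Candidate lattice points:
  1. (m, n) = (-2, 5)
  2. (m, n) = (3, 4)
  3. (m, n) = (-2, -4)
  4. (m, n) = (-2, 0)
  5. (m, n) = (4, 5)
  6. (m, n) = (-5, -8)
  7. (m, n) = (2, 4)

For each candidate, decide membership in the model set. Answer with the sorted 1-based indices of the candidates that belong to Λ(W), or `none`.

2, 3, 5, 6, 7

Compute λ' = (1−√5)/2 = -0.6180, so π⊥(m,n) = m -0.6180·n.
#1 (-2,5): internal coord -2 + (5)·λ' = -5.0902; -5.0902 ∉ [-0.5, 1.1) → out
#2 (3,4): internal coord 3 + (4)·λ' = +0.5279; +0.5279 ∈ [-0.5, 1.1) → IN Λ
#3 (-2,-4): internal coord -2 + (-4)·λ' = +0.4721; +0.4721 ∈ [-0.5, 1.1) → IN Λ
#4 (-2,0): internal coord -2 + (0)·λ' = -2.0000; -2.0000 ∉ [-0.5, 1.1) → out
#5 (4,5): internal coord 4 + (5)·λ' = +0.9098; +0.9098 ∈ [-0.5, 1.1) → IN Λ
#6 (-5,-8): internal coord -5 + (-8)·λ' = -0.0557; -0.0557 ∈ [-0.5, 1.1) → IN Λ
#7 (2,4): internal coord 2 + (4)·λ' = -0.4721; -0.4721 ∈ [-0.5, 1.1) → IN Λ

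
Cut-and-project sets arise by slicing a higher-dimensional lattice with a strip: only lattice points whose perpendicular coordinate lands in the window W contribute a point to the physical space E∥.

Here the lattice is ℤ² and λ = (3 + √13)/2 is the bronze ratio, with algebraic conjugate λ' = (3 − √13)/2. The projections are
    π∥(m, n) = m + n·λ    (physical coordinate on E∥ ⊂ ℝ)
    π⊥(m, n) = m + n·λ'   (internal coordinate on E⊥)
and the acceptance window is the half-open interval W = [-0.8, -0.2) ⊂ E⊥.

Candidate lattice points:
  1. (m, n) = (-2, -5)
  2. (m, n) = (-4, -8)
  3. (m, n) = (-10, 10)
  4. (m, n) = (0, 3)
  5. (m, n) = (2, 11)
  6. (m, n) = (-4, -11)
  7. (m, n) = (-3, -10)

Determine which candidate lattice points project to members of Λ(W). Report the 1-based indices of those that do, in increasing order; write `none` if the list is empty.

1, 6

Numerically λ ≈ 3.302776 and λ' = −1/λ ≈ -0.302776.
[1] lift (-2,-5): star map gives -0.486122; window check -0.8 ≤ -0.486122 < -0.2 is true → IN Λ
[2] lift (-4,-8): star map gives -1.577795; window check -0.8 ≤ -1.577795 < -0.2 is false → out
[3] lift (-10,10): star map gives -13.027756; window check -0.8 ≤ -13.027756 < -0.2 is false → out
[4] lift (0,3): star map gives -0.908327; window check -0.8 ≤ -0.908327 < -0.2 is false → out
[5] lift (2,11): star map gives -1.330532; window check -0.8 ≤ -1.330532 < -0.2 is false → out
[6] lift (-4,-11): star map gives -0.669468; window check -0.8 ≤ -0.669468 < -0.2 is true → IN Λ
[7] lift (-3,-10): star map gives 0.027756; window check -0.8 ≤ 0.027756 < -0.2 is false → out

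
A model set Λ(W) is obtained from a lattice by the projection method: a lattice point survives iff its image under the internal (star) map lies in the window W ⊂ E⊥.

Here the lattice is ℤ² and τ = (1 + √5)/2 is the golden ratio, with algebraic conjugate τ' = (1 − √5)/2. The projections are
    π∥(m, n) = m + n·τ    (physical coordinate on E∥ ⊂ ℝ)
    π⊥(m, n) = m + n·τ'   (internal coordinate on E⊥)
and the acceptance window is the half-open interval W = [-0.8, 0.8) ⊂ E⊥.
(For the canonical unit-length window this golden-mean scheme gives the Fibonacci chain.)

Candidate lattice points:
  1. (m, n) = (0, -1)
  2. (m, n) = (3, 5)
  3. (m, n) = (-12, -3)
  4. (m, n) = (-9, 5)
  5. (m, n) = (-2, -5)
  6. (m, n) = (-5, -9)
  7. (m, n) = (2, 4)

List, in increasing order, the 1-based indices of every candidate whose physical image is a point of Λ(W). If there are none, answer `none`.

1, 2, 6, 7

Compute τ' = (1−√5)/2 = -0.618034, so π⊥(m,n) = m -0.618034·n.
[1] lift (0,-1): star map gives 0.618034; window check -0.8 ≤ 0.618034 < 0.8 is true → IN Λ
[2] lift (3,5): star map gives -0.090170; window check -0.8 ≤ -0.090170 < 0.8 is true → IN Λ
[3] lift (-12,-3): star map gives -10.145898; window check -0.8 ≤ -10.145898 < 0.8 is false → out
[4] lift (-9,5): star map gives -12.090170; window check -0.8 ≤ -12.090170 < 0.8 is false → out
[5] lift (-2,-5): star map gives 1.090170; window check -0.8 ≤ 1.090170 < 0.8 is false → out
[6] lift (-5,-9): star map gives 0.562306; window check -0.8 ≤ 0.562306 < 0.8 is true → IN Λ
[7] lift (2,4): star map gives -0.472136; window check -0.8 ≤ -0.472136 < 0.8 is true → IN Λ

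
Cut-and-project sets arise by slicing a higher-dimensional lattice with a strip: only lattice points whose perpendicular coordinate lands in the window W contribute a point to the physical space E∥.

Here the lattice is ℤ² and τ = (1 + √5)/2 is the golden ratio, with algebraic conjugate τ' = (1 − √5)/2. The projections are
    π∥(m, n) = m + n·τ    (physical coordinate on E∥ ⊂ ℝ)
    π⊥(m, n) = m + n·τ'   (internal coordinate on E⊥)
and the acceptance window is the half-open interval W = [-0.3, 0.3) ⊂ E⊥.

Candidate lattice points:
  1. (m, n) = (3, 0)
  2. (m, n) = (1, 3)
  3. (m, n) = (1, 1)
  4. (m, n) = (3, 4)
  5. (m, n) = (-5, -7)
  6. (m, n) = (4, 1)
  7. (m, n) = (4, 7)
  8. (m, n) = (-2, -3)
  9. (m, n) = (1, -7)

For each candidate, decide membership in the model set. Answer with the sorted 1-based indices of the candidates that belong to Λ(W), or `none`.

8

τ' = (1−√5)/2 ≈ -0.618034.
candidate 1: (m,n)=(3,0) → π∥ = 3+0·τ ≈ 3.000000, π⊥ = 3+0·τ' ≈ 3.000000 ∉ [-0.3, 0.3) ⇒ out
candidate 2: (m,n)=(1,3) → π∥ = 1+3·τ ≈ 5.854102, π⊥ = 1+3·τ' ≈ -0.854102 ∉ [-0.3, 0.3) ⇒ out
candidate 3: (m,n)=(1,1) → π∥ = 1+1·τ ≈ 2.618034, π⊥ = 1+1·τ' ≈ 0.381966 ∉ [-0.3, 0.3) ⇒ out
candidate 4: (m,n)=(3,4) → π∥ = 3+4·τ ≈ 9.472136, π⊥ = 3+4·τ' ≈ 0.527864 ∉ [-0.3, 0.3) ⇒ out
candidate 5: (m,n)=(-5,-7) → π∥ = -5-7·τ ≈ -16.326238, π⊥ = -5-7·τ' ≈ -0.673762 ∉ [-0.3, 0.3) ⇒ out
candidate 6: (m,n)=(4,1) → π∥ = 4+1·τ ≈ 5.618034, π⊥ = 4+1·τ' ≈ 3.381966 ∉ [-0.3, 0.3) ⇒ out
candidate 7: (m,n)=(4,7) → π∥ = 4+7·τ ≈ 15.326238, π⊥ = 4+7·τ' ≈ -0.326238 ∉ [-0.3, 0.3) ⇒ out
candidate 8: (m,n)=(-2,-3) → π∥ = -2-3·τ ≈ -6.854102, π⊥ = -2-3·τ' ≈ -0.145898 ∈ [-0.3, 0.3) ⇒ IN Λ
candidate 9: (m,n)=(1,-7) → π∥ = 1-7·τ ≈ -10.326238, π⊥ = 1-7·τ' ≈ 5.326238 ∉ [-0.3, 0.3) ⇒ out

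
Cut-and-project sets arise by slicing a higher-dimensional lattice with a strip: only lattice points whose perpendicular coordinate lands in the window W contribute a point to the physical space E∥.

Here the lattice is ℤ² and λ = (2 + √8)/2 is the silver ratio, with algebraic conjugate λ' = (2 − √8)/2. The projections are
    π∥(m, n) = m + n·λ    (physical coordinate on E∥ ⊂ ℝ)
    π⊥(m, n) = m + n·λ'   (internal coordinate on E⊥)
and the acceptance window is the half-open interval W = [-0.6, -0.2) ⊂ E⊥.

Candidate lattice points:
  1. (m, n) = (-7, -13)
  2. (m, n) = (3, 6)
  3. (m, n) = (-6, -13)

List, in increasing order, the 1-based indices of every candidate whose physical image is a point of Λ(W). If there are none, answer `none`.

none

Compute λ' = (2−√8)/2 = -0.4142, so π⊥(m,n) = m -0.4142·n.
[1] lift (-7,-13): star map gives -1.6152; window check -0.6 ≤ -1.6152 < -0.2 is false → out
[2] lift (3,6): star map gives 0.5147; window check -0.6 ≤ 0.5147 < -0.2 is false → out
[3] lift (-6,-13): star map gives -0.6152; window check -0.6 ≤ -0.6152 < -0.2 is false → out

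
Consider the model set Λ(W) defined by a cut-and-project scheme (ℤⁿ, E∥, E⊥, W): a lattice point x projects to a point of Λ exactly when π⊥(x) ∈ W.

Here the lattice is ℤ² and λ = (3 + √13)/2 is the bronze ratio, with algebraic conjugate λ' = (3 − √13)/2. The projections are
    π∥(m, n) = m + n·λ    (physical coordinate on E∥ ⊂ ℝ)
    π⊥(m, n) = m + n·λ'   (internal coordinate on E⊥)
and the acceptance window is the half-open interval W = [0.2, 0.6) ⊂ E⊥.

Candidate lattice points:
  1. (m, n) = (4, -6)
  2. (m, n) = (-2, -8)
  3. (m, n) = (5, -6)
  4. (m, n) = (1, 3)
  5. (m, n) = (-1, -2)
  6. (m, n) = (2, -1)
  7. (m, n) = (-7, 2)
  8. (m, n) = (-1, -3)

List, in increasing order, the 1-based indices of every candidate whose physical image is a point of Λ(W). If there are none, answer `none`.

Compute λ' = (3−√13)/2 = -0.3028, so π⊥(m,n) = m -0.3028·n.
candidate 1: (m,n)=(4,-6) → π∥ = 4-6·λ ≈ -15.8167, π⊥ = 4-6·λ' ≈ 5.8167 ∉ [0.2, 0.6) ⇒ out
candidate 2: (m,n)=(-2,-8) → π∥ = -2-8·λ ≈ -28.4222, π⊥ = -2-8·λ' ≈ 0.4222 ∈ [0.2, 0.6) ⇒ IN Λ
candidate 3: (m,n)=(5,-6) → π∥ = 5-6·λ ≈ -14.8167, π⊥ = 5-6·λ' ≈ 6.8167 ∉ [0.2, 0.6) ⇒ out
candidate 4: (m,n)=(1,3) → π∥ = 1+3·λ ≈ 10.9083, π⊥ = 1+3·λ' ≈ 0.0917 ∉ [0.2, 0.6) ⇒ out
candidate 5: (m,n)=(-1,-2) → π∥ = -1-2·λ ≈ -7.6056, π⊥ = -1-2·λ' ≈ -0.3944 ∉ [0.2, 0.6) ⇒ out
candidate 6: (m,n)=(2,-1) → π∥ = 2-1·λ ≈ -1.3028, π⊥ = 2-1·λ' ≈ 2.3028 ∉ [0.2, 0.6) ⇒ out
candidate 7: (m,n)=(-7,2) → π∥ = -7+2·λ ≈ -0.3944, π⊥ = -7+2·λ' ≈ -7.6056 ∉ [0.2, 0.6) ⇒ out
candidate 8: (m,n)=(-1,-3) → π∥ = -1-3·λ ≈ -10.9083, π⊥ = -1-3·λ' ≈ -0.0917 ∉ [0.2, 0.6) ⇒ out

2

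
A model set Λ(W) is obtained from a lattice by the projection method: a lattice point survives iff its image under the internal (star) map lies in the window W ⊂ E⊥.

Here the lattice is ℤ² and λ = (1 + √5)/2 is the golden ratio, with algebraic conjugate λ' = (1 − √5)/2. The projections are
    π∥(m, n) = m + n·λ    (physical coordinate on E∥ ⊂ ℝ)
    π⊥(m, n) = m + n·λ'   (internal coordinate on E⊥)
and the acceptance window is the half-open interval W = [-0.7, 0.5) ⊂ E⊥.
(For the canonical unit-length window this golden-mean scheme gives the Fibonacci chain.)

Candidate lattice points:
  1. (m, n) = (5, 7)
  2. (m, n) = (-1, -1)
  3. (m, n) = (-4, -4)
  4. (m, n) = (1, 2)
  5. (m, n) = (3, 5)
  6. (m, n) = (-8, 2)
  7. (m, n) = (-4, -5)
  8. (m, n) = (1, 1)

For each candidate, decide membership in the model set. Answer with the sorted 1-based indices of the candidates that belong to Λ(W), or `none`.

2, 4, 5, 8

λ' = (1−√5)/2 ≈ -0.6180.
#1 (5,7): internal coord 5 + (7)·λ' = +0.6738; +0.6738 ∉ [-0.7, 0.5) → out
#2 (-1,-1): internal coord -1 + (-1)·λ' = -0.3820; -0.3820 ∈ [-0.7, 0.5) → IN Λ
#3 (-4,-4): internal coord -4 + (-4)·λ' = -1.5279; -1.5279 ∉ [-0.7, 0.5) → out
#4 (1,2): internal coord 1 + (2)·λ' = -0.2361; -0.2361 ∈ [-0.7, 0.5) → IN Λ
#5 (3,5): internal coord 3 + (5)·λ' = -0.0902; -0.0902 ∈ [-0.7, 0.5) → IN Λ
#6 (-8,2): internal coord -8 + (2)·λ' = -9.2361; -9.2361 ∉ [-0.7, 0.5) → out
#7 (-4,-5): internal coord -4 + (-5)·λ' = -0.9098; -0.9098 ∉ [-0.7, 0.5) → out
#8 (1,1): internal coord 1 + (1)·λ' = +0.3820; +0.3820 ∈ [-0.7, 0.5) → IN Λ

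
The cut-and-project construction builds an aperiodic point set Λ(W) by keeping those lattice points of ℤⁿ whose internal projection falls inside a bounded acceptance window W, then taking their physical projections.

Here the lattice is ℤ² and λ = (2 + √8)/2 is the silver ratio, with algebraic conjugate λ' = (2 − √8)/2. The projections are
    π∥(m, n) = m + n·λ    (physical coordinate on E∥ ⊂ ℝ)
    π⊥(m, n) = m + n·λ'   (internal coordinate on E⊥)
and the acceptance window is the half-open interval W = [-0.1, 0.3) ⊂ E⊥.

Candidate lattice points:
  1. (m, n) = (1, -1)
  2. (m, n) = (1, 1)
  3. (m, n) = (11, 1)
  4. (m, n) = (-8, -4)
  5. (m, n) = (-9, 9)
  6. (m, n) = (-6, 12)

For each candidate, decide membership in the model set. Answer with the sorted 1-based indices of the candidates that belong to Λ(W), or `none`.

none

λ' = (2−√8)/2 ≈ -0.414214.
candidate 1: (m,n)=(1,-1) → π∥ = 1-1·λ ≈ -1.414214, π⊥ = 1-1·λ' ≈ 1.414214 ∉ [-0.1, 0.3) ⇒ out
candidate 2: (m,n)=(1,1) → π∥ = 1+1·λ ≈ 3.414214, π⊥ = 1+1·λ' ≈ 0.585786 ∉ [-0.1, 0.3) ⇒ out
candidate 3: (m,n)=(11,1) → π∥ = 11+1·λ ≈ 13.414214, π⊥ = 11+1·λ' ≈ 10.585786 ∉ [-0.1, 0.3) ⇒ out
candidate 4: (m,n)=(-8,-4) → π∥ = -8-4·λ ≈ -17.656854, π⊥ = -8-4·λ' ≈ -6.343146 ∉ [-0.1, 0.3) ⇒ out
candidate 5: (m,n)=(-9,9) → π∥ = -9+9·λ ≈ 12.727922, π⊥ = -9+9·λ' ≈ -12.727922 ∉ [-0.1, 0.3) ⇒ out
candidate 6: (m,n)=(-6,12) → π∥ = -6+12·λ ≈ 22.970563, π⊥ = -6+12·λ' ≈ -10.970563 ∉ [-0.1, 0.3) ⇒ out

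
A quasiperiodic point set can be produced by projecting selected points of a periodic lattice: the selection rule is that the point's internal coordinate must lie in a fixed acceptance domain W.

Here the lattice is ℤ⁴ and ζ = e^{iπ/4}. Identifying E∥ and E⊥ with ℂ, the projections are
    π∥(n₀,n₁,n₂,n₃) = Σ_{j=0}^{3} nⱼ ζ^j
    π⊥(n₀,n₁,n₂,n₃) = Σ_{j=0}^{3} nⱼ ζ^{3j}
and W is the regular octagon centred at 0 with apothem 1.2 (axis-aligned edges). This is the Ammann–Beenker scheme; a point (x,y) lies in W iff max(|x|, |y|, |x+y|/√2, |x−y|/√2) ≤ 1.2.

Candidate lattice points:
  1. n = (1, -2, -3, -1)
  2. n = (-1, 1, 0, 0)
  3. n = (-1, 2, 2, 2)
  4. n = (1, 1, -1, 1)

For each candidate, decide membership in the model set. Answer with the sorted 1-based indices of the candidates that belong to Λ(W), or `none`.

π⊥(n) = n₀ + n₁ζ³ + n₂ζ⁶ + n₃ζ⁹ where ζ = e^{iπ/4}.
candidate 1: n = (1, -2, -3, -1) → π⊥ ≈ (+1.70711, +0.87868); max(|x|,|y|,|x±y|/√2) = 1.82843 > 1.2 ⇒ ∉ W
candidate 2: n = (-1, 1, 0, 0) → π⊥ ≈ (-1.70711, +0.70711); max(|x|,|y|,|x±y|/√2) = 1.70711 > 1.2 ⇒ ∉ W
candidate 3: n = (-1, 2, 2, 2) → π⊥ ≈ (-1.00000, +0.82843); max(|x|,|y|,|x±y|/√2) = 1.29289 > 1.2 ⇒ ∉ W
candidate 4: n = (1, 1, -1, 1) → π⊥ ≈ (+1.00000, +2.41421); max(|x|,|y|,|x±y|/√2) = 2.41421 > 1.2 ⇒ ∉ W

none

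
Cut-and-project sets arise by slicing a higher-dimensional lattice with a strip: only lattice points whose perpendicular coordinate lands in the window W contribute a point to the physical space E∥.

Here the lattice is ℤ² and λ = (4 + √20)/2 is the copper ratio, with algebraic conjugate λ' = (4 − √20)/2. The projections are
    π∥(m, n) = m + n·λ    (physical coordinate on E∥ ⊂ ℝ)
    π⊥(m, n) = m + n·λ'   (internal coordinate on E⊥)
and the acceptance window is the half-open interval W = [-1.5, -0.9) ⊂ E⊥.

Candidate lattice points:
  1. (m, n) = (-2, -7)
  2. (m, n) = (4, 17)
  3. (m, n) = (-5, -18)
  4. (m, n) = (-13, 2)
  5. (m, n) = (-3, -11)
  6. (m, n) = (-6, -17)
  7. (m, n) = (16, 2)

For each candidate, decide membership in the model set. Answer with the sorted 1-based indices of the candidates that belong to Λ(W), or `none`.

Numerically λ ≈ 4.23607 and λ' = −1/λ ≈ -0.23607.
candidate 1: (m,n)=(-2,-7) → π∥ = -2-7·λ ≈ -31.65248, π⊥ = -2-7·λ' ≈ -0.34752 ∉ [-1.5, -0.9) ⇒ out
candidate 2: (m,n)=(4,17) → π∥ = 4+17·λ ≈ 76.01316, π⊥ = 4+17·λ' ≈ -0.01316 ∉ [-1.5, -0.9) ⇒ out
candidate 3: (m,n)=(-5,-18) → π∥ = -5-18·λ ≈ -81.24922, π⊥ = -5-18·λ' ≈ -0.75078 ∉ [-1.5, -0.9) ⇒ out
candidate 4: (m,n)=(-13,2) → π∥ = -13+2·λ ≈ -4.52786, π⊥ = -13+2·λ' ≈ -13.47214 ∉ [-1.5, -0.9) ⇒ out
candidate 5: (m,n)=(-3,-11) → π∥ = -3-11·λ ≈ -49.59675, π⊥ = -3-11·λ' ≈ -0.40325 ∉ [-1.5, -0.9) ⇒ out
candidate 6: (m,n)=(-6,-17) → π∥ = -6-17·λ ≈ -78.01316, π⊥ = -6-17·λ' ≈ -1.98684 ∉ [-1.5, -0.9) ⇒ out
candidate 7: (m,n)=(16,2) → π∥ = 16+2·λ ≈ 24.47214, π⊥ = 16+2·λ' ≈ 15.52786 ∉ [-1.5, -0.9) ⇒ out

none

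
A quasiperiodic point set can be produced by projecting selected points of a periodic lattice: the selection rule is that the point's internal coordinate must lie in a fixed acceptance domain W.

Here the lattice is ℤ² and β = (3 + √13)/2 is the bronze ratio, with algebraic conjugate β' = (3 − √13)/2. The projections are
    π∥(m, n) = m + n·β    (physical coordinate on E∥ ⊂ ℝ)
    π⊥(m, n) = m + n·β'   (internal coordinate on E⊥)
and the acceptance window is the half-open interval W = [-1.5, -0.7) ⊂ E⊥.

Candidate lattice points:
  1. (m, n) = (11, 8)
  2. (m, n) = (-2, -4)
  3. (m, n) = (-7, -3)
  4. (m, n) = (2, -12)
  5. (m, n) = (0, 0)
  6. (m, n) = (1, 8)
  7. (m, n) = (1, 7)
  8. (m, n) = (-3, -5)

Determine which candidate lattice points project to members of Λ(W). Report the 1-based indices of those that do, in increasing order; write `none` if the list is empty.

2, 6, 7, 8

Compute β' = (3−√13)/2 = -0.30278, so π⊥(m,n) = m -0.30278·n.
#1 (11,8): internal coord 11 + (8)·β' = +8.57779; +8.57779 ∉ [-1.5, -0.7) → out
#2 (-2,-4): internal coord -2 + (-4)·β' = -0.78890; -0.78890 ∈ [-1.5, -0.7) → IN Λ
#3 (-7,-3): internal coord -7 + (-3)·β' = -6.09167; -6.09167 ∉ [-1.5, -0.7) → out
#4 (2,-12): internal coord 2 + (-12)·β' = +5.63331; +5.63331 ∉ [-1.5, -0.7) → out
#5 (0,0): internal coord 0 + (0)·β' = +0.00000; +0.00000 ∉ [-1.5, -0.7) → out
#6 (1,8): internal coord 1 + (8)·β' = -1.42221; -1.42221 ∈ [-1.5, -0.7) → IN Λ
#7 (1,7): internal coord 1 + (7)·β' = -1.11943; -1.11943 ∈ [-1.5, -0.7) → IN Λ
#8 (-3,-5): internal coord -3 + (-5)·β' = -1.48612; -1.48612 ∈ [-1.5, -0.7) → IN Λ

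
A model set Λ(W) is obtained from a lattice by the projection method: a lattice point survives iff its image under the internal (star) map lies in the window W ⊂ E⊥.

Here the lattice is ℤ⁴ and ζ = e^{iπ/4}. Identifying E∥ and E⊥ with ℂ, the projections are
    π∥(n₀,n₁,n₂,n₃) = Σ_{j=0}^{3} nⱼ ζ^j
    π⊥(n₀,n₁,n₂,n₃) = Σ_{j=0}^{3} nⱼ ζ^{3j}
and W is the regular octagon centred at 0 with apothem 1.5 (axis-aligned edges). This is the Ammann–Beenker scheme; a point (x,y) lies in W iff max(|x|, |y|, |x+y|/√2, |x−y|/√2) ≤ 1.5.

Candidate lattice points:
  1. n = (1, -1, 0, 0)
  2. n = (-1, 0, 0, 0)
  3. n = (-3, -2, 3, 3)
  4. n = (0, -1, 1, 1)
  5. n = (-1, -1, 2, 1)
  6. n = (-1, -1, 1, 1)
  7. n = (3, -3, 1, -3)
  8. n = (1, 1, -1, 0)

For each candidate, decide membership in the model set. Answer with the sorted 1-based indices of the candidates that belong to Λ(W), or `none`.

2, 6

π⊥(n) = n₀ + n₁ζ³ + n₂ζ⁶ + n₃ζ⁹ where ζ = e^{iπ/4}.
candidate 1: n = (1, -1, 0, 0) → π⊥ ≈ (+1.707107, -0.707107); max(|x|,|y|,|x±y|/√2) = 1.707107 > 1.5 ⇒ ∉ W
candidate 2: n = (-1, 0, 0, 0) → π⊥ ≈ (-1.000000, +0.000000); max(|x|,|y|,|x±y|/√2) = 1.000000 ≤ 1.5 ⇒ ∈ W
candidate 3: n = (-3, -2, 3, 3) → π⊥ ≈ (+0.535534, -2.292893); max(|x|,|y|,|x±y|/√2) = 2.292893 > 1.5 ⇒ ∉ W
candidate 4: n = (0, -1, 1, 1) → π⊥ ≈ (+1.414214, -1.000000); max(|x|,|y|,|x±y|/√2) = 1.707107 > 1.5 ⇒ ∉ W
candidate 5: n = (-1, -1, 2, 1) → π⊥ ≈ (+0.414214, -2.000000); max(|x|,|y|,|x±y|/√2) = 2.000000 > 1.5 ⇒ ∉ W
candidate 6: n = (-1, -1, 1, 1) → π⊥ ≈ (+0.414214, -1.000000); max(|x|,|y|,|x±y|/√2) = 1.000000 ≤ 1.5 ⇒ ∈ W
candidate 7: n = (3, -3, 1, -3) → π⊥ ≈ (+3.000000, -5.242641); max(|x|,|y|,|x±y|/√2) = 5.828427 > 1.5 ⇒ ∉ W
candidate 8: n = (1, 1, -1, 0) → π⊥ ≈ (+0.292893, +1.707107); max(|x|,|y|,|x±y|/√2) = 1.707107 > 1.5 ⇒ ∉ W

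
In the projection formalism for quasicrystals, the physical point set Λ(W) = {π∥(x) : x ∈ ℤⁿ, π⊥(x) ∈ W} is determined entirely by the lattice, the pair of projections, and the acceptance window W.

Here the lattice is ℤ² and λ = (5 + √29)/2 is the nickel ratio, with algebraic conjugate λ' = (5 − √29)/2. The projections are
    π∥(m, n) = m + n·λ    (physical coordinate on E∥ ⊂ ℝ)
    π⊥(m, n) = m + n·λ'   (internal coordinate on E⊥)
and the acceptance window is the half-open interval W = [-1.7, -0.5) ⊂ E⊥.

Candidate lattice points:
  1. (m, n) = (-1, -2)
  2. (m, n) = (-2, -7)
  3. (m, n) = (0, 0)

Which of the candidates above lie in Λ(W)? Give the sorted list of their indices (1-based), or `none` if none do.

1, 2

λ' = (5−√29)/2 ≈ -0.192582.
candidate 1: (m,n)=(-1,-2) → π∥ = -1-2·λ ≈ -11.385165, π⊥ = -1-2·λ' ≈ -0.614835 ∈ [-1.7, -0.5) ⇒ IN Λ
candidate 2: (m,n)=(-2,-7) → π∥ = -2-7·λ ≈ -38.348077, π⊥ = -2-7·λ' ≈ -0.651923 ∈ [-1.7, -0.5) ⇒ IN Λ
candidate 3: (m,n)=(0,0) → π∥ = 0+0·λ ≈ 0.000000, π⊥ = 0+0·λ' ≈ 0.000000 ∉ [-1.7, -0.5) ⇒ out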